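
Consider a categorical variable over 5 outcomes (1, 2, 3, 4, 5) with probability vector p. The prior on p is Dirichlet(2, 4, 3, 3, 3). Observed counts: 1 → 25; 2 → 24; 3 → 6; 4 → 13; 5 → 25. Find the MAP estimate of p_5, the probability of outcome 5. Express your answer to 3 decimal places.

The posterior is Dirichlet(αᵢ + nᵢ) = Dirichlet(27, 28, 9, 16, 28).
For a Dirichlet(a₁,…,a_K) with all aᵢ > 1, the mode has j-th component (aⱼ − 1)/(Σaᵢ − K).
Here Σaᵢ = 108 and K = 5, so p_5 = (28 − 1)/(108 − 5) = 27/103 ≈ 0.262.

MAP estimate: 0.262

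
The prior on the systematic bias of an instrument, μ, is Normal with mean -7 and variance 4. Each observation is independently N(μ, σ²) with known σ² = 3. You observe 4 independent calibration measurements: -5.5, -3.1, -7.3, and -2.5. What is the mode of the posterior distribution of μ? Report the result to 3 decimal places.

μ̂_MAP = -4.979

n = 4; x̄ = ((-5.5) + (-3.1) + (-7.3) + (-2.5))/4 = -18.4/4 = -4.6.
For a Normal prior and Normal likelihood with known variance, the posterior is Normal; its mode equals its mean, the precision-weighted average.
Prior precision 1/σ₀² = 1/4 = 0.25; data precision n/σ² = 4/3.
μ̂ = (0.25·(-7) + (4/3)·(-4.6)) / (0.25 + 4/3) = (-473/60)/(19/12) = -473/95 ≈ -4.979.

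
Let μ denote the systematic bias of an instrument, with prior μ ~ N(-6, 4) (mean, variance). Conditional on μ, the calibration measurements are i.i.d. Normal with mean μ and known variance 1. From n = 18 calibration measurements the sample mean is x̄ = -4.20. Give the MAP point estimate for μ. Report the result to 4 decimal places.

μ̂_MAP = -4.2247

n = 18, x̄ = -4.20.
For a Normal prior and Normal likelihood with known variance, the posterior is Normal; its mode equals its mean, the precision-weighted average.
Prior precision 1/σ₀² = 1/4 = 0.25; data precision n/σ² = 18/1 = 18.
μ̂ = (0.25·(-6) + 18·(-4.2)) / (0.25 + 18) = (-77.1)/18.25 = -1542/365 ≈ -4.2247.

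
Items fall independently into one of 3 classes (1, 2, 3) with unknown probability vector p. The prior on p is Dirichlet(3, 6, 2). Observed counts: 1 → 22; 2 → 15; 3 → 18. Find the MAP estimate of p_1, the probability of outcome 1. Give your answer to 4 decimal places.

The posterior is Dirichlet(αᵢ + nᵢ) = Dirichlet(25, 21, 20).
For a Dirichlet(a₁,…,a_K) with all aᵢ > 1, the mode has j-th component (aⱼ − 1)/(Σaᵢ − K).
Here Σaᵢ = 66 and K = 3, so p_1 = (25 − 1)/(66 − 3) = 24/63 ≈ 0.3810.

MAP estimate: 0.3810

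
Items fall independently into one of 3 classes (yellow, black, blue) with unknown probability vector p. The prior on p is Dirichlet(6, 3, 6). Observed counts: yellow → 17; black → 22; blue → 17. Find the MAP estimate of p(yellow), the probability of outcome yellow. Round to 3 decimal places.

MAP estimate of p(yellow) = 0.324

The posterior is Dirichlet(αᵢ + nᵢ) = Dirichlet(23, 25, 23).
For a Dirichlet(a₁,…,a_K) with all aᵢ > 1, the mode has j-th component (aⱼ − 1)/(Σaᵢ − K).
Here Σaᵢ = 71 and K = 3, so p(yellow) = (23 − 1)/(71 − 3) = 22/68 ≈ 0.324.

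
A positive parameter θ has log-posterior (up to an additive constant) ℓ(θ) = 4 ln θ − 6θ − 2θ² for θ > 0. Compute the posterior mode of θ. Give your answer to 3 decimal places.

θ̂_MAP = 0.500

ℓ'(θ) = 4/θ − 6 − 4θ. Setting this to zero and multiplying by θ: 4θ² + 6θ − 4 = 0.
θ = (−6 + √(6² + 4·4·4)) / (2·4) = (−6 + √100) / 8 = (−6 + 10)/8 = 1/2.
ℓ''(θ) = −4/θ² − 4 < 0, confirming a maximum.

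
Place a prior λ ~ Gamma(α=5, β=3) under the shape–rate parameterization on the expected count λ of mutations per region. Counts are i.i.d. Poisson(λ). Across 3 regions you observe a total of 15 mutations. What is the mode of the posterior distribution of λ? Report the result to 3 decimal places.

λ̂_MAP = 3.167

Σxᵢ = 15, n = 3.
Posterior ∝ λ^4e^(−3λ) · λ^15e^(−3λ) = λ^19e^(−6λ), i.e. Gamma(shape=20, rate=6).
The mode of a Gamma(a, b) with a ≥ 1 (shape–rate) is (a−1)/b = 19/6 ≈ 3.167.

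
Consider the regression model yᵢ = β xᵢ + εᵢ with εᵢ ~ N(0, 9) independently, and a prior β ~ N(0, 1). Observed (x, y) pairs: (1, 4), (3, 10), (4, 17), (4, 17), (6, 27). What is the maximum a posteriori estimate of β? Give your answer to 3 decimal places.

log p(β | y) = −Σ(yᵢ − βxᵢ)²/(2·9) − β²/(2·1) + const.
Setting the derivative to zero: Σxᵢ(yᵢ − βxᵢ)/9 − β/1 = 0, so β = Σxᵢyᵢ / (Σxᵢ² + σ²/τ²).
Σxᵢyᵢ = 1·4 + 3·10 + 4·17 + 4·17 + 6·27 = 332; Σxᵢ² = 78; σ²/τ² = 9.
β̂_MAP = 332 / (78 + 9) = 332/87 ≈ 3.816.

β̂_MAP = 3.816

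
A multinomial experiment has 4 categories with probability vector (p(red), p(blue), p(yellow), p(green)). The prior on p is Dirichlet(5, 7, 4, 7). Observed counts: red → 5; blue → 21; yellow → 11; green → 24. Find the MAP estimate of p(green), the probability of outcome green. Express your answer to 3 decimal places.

The posterior is Dirichlet(αᵢ + nᵢ) = Dirichlet(10, 28, 15, 31).
For a Dirichlet(a₁,…,a_K) with all aᵢ > 1, the mode has j-th component (aⱼ − 1)/(Σaᵢ − K).
Here Σaᵢ = 84 and K = 4, so p(green) = (31 − 1)/(84 − 4) = 30/80 ≈ 0.375.

MAP estimate of p(green) = 0.375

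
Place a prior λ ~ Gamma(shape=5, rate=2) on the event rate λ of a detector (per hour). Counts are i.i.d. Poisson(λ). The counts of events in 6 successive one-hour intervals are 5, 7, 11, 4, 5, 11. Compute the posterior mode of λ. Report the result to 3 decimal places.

λ̂_MAP = 5.875

Σxᵢ = 5+7+11+4+5+11 = 43, with n = 6.
Posterior ∝ λ^4e^(−2λ) · λ^43e^(−6λ) = λ^47e^(−8λ), i.e. Gamma(shape=48, rate=8).
The mode of a Gamma(a, b) with a ≥ 1 (shape–rate) is (a−1)/b = 47/8 ≈ 5.875.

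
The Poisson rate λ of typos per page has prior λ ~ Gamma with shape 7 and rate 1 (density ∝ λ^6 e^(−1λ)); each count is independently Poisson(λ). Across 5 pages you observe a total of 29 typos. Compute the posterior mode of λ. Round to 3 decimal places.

Σxᵢ = 29, n = 5.
Posterior ∝ λ^6e^(−1λ) · λ^29e^(−5λ) = λ^35e^(−6λ), i.e. Gamma(shape=36, rate=6).
The mode of a Gamma(a, b) with a ≥ 1 (shape–rate) is (a−1)/b = 35/6 ≈ 5.833.

λ̂_MAP = 5.833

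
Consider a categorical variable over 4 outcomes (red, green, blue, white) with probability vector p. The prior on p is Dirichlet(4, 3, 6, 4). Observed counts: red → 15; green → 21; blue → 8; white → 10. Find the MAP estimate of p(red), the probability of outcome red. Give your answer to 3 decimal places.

MAP estimate of p(red) = 0.269

The posterior is Dirichlet(αᵢ + nᵢ) = Dirichlet(19, 24, 14, 14).
For a Dirichlet(a₁,…,a_K) with all aᵢ > 1, the mode has j-th component (aⱼ − 1)/(Σaᵢ − K).
Here Σaᵢ = 71 and K = 4, so p(red) = (19 − 1)/(71 − 4) = 18/67 ≈ 0.269.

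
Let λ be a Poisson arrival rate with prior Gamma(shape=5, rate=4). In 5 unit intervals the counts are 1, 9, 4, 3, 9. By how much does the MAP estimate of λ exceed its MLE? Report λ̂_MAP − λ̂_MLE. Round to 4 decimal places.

Σxᵢ = 26. Posterior is Gamma(31, 9); MAP = (31−1)/9 = 30/9 ≈ 3.33333.
MLE = x̄ = 26/5 ≈ 5.20000.
Difference = 30/9 − 26/5 = -28/15 ≈ -1.8667.

MAP − MLE = -1.8667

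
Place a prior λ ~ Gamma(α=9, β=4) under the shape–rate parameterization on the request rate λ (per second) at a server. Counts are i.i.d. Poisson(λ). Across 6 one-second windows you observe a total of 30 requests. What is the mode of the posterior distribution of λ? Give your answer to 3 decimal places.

Σxᵢ = 30, n = 6.
Posterior ∝ λ^8e^(−4λ) · λ^30e^(−6λ) = λ^38e^(−10λ), i.e. Gamma(shape=39, rate=10).
The mode of a Gamma(a, b) with a ≥ 1 (shape–rate) is (a−1)/b = 38/10 ≈ 3.800.

λ̂_MAP = 3.800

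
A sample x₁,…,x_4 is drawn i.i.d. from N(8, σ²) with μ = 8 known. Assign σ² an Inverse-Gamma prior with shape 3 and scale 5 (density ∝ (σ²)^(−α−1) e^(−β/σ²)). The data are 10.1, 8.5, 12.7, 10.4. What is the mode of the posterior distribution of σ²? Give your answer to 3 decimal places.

σ̂²_MAP = 3.543

Sum of squared deviations about the known mean: SS = (10.1−8)² + (8.5−8)² + (12.7−8)² + (10.4−8)² = 32.51.
The Normal likelihood contributes (σ²)^(−n/2) exp(−SS/(2σ²)), so the posterior is Inverse-Gamma(α + n/2, β + SS/2) = Inverse-Gamma(5, 21.255).
The mode of Inverse-Gamma(a, b) is b/(a+1) = 21.255/6 ≈ 3.543.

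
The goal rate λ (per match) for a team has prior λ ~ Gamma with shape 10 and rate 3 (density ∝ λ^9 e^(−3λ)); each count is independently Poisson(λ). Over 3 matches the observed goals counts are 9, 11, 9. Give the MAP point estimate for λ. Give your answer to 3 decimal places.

λ̂_MAP = 6.333

Σxᵢ = 9+11+9 = 29, with n = 3.
Posterior ∝ λ^9e^(−3λ) · λ^29e^(−3λ) = λ^38e^(−6λ), i.e. Gamma(shape=39, rate=6).
The mode of a Gamma(a, b) with a ≥ 1 (shape–rate) is (a−1)/b = 38/6 ≈ 6.333.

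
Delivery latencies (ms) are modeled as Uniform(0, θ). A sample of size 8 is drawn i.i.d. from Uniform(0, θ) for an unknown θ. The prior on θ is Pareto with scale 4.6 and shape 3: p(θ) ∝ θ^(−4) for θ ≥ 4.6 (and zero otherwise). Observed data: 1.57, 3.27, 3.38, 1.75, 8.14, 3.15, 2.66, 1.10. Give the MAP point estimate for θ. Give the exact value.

The Uniform(0, θ) likelihood is θ^(−n) for θ ≥ max(xᵢ), zero otherwise. Here max(xᵢ) = 8.14.
Posterior ∝ θ^(−4) · θ^(−8) = θ^(−12) on θ ≥ max(4.6, 8.14) = 8.14.
This density is strictly decreasing in θ, so the posterior mode lies at the lower boundary of the support.

θ̂_MAP = 8.14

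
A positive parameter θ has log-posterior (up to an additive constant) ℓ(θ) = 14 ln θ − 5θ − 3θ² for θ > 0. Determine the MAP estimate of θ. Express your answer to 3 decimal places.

θ̂_MAP = 1.167

ℓ'(θ) = 14/θ − 5 − 6θ. Setting this to zero and multiplying by θ: 6θ² + 5θ − 14 = 0.
θ = (−5 + √(5² + 4·6·14)) / (2·6) = (−5 + √361) / 12 = (−5 + 19)/12 = 7/6.
ℓ''(θ) = −14/θ² − 6 < 0, confirming a maximum.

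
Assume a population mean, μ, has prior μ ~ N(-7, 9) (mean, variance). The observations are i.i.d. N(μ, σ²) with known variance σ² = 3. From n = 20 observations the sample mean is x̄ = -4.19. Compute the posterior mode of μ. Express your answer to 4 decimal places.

μ̂_MAP = -4.2361

n = 20, x̄ = -4.19.
For a Normal prior and Normal likelihood with known variance, the posterior is Normal; its mode equals its mean, the precision-weighted average.
Prior precision 1/σ₀² = 1/9; data precision n/σ² = 20/3.
μ̂ = ((1/9)·(-7) + (20/3)·(-4.19)) / (1/9 + 20/3) = (-1292/45)/(61/9) = -1292/305 ≈ -4.2361.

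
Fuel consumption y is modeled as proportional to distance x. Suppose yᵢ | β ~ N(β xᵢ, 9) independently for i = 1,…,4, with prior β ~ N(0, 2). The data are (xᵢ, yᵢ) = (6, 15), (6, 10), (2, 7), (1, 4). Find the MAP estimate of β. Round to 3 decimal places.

β̂_MAP = 2.061

log p(β | y) = −Σ(yᵢ − βxᵢ)²/(2·9) − β²/(2·2) + const.
Setting the derivative to zero: Σxᵢ(yᵢ − βxᵢ)/9 − β/2 = 0, so β = Σxᵢyᵢ / (Σxᵢ² + σ²/τ²).
Σxᵢyᵢ = 6·15 + 6·10 + 2·7 + 1·4 = 168; Σxᵢ² = 77; σ²/τ² = 4.5.
β̂_MAP = 168 / (77 + 4.5) = 168/81.5 ≈ 2.061.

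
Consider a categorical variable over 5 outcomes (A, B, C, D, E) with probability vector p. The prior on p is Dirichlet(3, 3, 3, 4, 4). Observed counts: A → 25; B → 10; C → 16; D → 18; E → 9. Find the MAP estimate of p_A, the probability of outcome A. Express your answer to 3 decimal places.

MAP estimate of p_A = 0.300

The posterior is Dirichlet(αᵢ + nᵢ) = Dirichlet(28, 13, 19, 22, 13).
For a Dirichlet(a₁,…,a_K) with all aᵢ > 1, the mode has j-th component (aⱼ − 1)/(Σaᵢ − K).
Here Σaᵢ = 95 and K = 5, so p_A = (28 − 1)/(95 − 5) = 27/90 ≈ 0.300.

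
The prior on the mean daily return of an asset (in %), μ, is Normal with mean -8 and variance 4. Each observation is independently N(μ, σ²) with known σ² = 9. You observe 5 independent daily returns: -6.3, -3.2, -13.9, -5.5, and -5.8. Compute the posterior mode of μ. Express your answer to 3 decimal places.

n = 5; x̄ = ((-6.3) + (-3.2) + (-13.9) + (-5.5) + (-5.8))/5 = -34.7/5 = -6.94.
For a Normal prior and Normal likelihood with known variance, the posterior is Normal; its mode equals its mean, the precision-weighted average.
Prior precision 1/σ₀² = 1/4 = 0.25; data precision n/σ² = 5/9.
μ̂ = (0.25·(-8) + (5/9)·(-6.94)) / (0.25 + 5/9) = (-527/90)/(29/36) = -1054/145 ≈ -7.269.

μ̂_MAP = -7.269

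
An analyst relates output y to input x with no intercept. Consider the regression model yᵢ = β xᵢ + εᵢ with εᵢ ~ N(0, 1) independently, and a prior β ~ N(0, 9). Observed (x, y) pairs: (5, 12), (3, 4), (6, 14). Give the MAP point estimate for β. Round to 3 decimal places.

log p(β | y) = −Σ(yᵢ − βxᵢ)²/(2·1) − β²/(2·9) + const.
Setting the derivative to zero: Σxᵢ(yᵢ − βxᵢ)/1 − β/9 = 0, so β = Σxᵢyᵢ / (Σxᵢ² + σ²/τ²).
Σxᵢyᵢ = 5·12 + 3·4 + 6·14 = 156; Σxᵢ² = 70; σ²/τ² = 1/9.
β̂_MAP = 156 / (70 + 1/9) = 156/(631/9) = 1404/631 ≈ 2.225.

β̂_MAP = 2.225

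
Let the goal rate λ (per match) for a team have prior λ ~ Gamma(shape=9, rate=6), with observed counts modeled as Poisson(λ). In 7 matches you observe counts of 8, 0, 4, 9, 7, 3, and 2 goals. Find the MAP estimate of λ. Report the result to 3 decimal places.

λ̂_MAP = 3.154

Σxᵢ = 8+0+4+9+7+3+2 = 33, with n = 7.
Posterior ∝ λ^8e^(−6λ) · λ^33e^(−7λ) = λ^41e^(−13λ), i.e. Gamma(shape=42, rate=13).
The mode of a Gamma(a, b) with a ≥ 1 (shape–rate) is (a−1)/b = 41/13 ≈ 3.154.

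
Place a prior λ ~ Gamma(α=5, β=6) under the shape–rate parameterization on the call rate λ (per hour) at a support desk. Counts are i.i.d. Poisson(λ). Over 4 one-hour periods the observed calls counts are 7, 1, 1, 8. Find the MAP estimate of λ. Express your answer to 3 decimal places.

λ̂_MAP = 2.100

Σxᵢ = 7+1+1+8 = 17, with n = 4.
Posterior ∝ λ^4e^(−6λ) · λ^17e^(−4λ) = λ^21e^(−10λ), i.e. Gamma(shape=22, rate=10).
The mode of a Gamma(a, b) with a ≥ 1 (shape–rate) is (a−1)/b = 21/10 ≈ 2.100.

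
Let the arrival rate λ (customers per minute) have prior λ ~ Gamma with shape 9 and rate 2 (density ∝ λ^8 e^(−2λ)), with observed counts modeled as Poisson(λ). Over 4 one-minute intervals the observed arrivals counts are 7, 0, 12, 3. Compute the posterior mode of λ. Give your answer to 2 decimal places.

Σxᵢ = 7+0+12+3 = 22, with n = 4.
Posterior ∝ λ^8e^(−2λ) · λ^22e^(−4λ) = λ^30e^(−6λ), i.e. Gamma(shape=31, rate=6).
The mode of a Gamma(a, b) with a ≥ 1 (shape–rate) is (a−1)/b = 30/6 ≈ 5.00.

λ̂_MAP = 5.00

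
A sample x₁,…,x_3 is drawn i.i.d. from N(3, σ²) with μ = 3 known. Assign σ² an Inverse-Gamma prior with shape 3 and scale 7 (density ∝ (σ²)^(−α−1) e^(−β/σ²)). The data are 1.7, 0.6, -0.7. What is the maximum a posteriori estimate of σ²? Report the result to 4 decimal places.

σ̂²_MAP = 3.1945

Sum of squared deviations about the known mean: SS = (1.7−3)² + (0.6−3)² + (-0.7−3)² = 21.14.
The Normal likelihood contributes (σ²)^(−n/2) exp(−SS/(2σ²)), so the posterior is Inverse-Gamma(α + n/2, β + SS/2) = Inverse-Gamma(4.5, 17.57).
The mode of Inverse-Gamma(a, b) is b/(a+1) = 17.57/5.5 ≈ 3.1945.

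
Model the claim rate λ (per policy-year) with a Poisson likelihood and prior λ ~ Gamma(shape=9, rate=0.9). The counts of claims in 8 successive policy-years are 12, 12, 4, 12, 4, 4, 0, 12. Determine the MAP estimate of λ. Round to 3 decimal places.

λ̂_MAP = 7.640

Σxᵢ = 12+12+4+12+4+4+0+12 = 60, with n = 8.
Posterior ∝ λ^8e^(−0.9λ) · λ^60e^(−8λ) = λ^68e^(−8.9λ), i.e. Gamma(shape=69, rate=8.9).
The mode of a Gamma(a, b) with a ≥ 1 (shape–rate) is (a−1)/b = 68/8.9 ≈ 7.640.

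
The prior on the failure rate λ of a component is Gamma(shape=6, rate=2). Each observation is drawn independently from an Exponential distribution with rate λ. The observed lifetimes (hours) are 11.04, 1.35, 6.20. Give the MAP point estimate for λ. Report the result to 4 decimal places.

The Exponential(rate=λ) likelihood is ∝ λ^n e^(−λΣtᵢ). Here n = 3 and Σtᵢ = 11.04 + 1.35 + 6.20 = 18.59.
Posterior ∝ λ^5e^(−2λ) · λ^3e^(−18.59λ) = λ^8e^(−20.59λ), i.e. Gamma(9, 20.59).
Mode = (a−1)/b = 8/20.59 ≈ 0.3885.

λ̂_MAP = 0.3885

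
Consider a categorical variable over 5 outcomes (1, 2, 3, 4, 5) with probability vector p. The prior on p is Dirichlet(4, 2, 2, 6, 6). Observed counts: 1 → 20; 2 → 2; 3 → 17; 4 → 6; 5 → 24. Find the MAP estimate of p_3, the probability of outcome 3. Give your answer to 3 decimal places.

MAP estimate: 0.214

The posterior is Dirichlet(αᵢ + nᵢ) = Dirichlet(24, 4, 19, 12, 30).
For a Dirichlet(a₁,…,a_K) with all aᵢ > 1, the mode has j-th component (aⱼ − 1)/(Σaᵢ − K).
Here Σaᵢ = 89 and K = 5, so p_3 = (19 − 1)/(89 − 5) = 18/84 ≈ 0.214.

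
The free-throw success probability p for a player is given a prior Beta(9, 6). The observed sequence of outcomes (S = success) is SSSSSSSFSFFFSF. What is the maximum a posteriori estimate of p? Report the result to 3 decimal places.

p̂_MAP = 0.630

Prior: Beta(9, 6).
Data: 9 successes in 14 trials (from the sequence). The binomial likelihood contributes p^9(1−p)^5, so the posterior is Beta(9+9, 6+5) = Beta(18, 11).
For Beta(a, b) with a, b > 1 the mode is (a−1)/(a+b−2) = 17/27 ≈ 0.630.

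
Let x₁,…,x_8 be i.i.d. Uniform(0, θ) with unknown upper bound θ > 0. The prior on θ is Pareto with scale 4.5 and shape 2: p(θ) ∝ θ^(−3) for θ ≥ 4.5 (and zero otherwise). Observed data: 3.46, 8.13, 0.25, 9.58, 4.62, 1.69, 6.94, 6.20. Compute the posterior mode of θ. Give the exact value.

θ̂_MAP = 9.58

The Uniform(0, θ) likelihood is θ^(−n) for θ ≥ max(xᵢ), zero otherwise. Here max(xᵢ) = 9.58.
Posterior ∝ θ^(−3) · θ^(−8) = θ^(−11) on θ ≥ max(4.5, 9.58) = 9.58.
This density is strictly decreasing in θ, so the posterior mode lies at the lower boundary of the support.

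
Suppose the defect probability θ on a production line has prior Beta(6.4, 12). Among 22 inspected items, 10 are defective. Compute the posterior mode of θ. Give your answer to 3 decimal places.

θ̂_MAP = 0.401

Prior: Beta(6.4, 12).
Data: 10 successes in 22 trials. The binomial likelihood contributes θ^10(1−θ)^12, so the posterior is Beta(6.4+10, 12+12) = Beta(16.4, 24).
For Beta(a, b) with a, b > 1 the mode is (a−1)/(a+b−2) = 15.4/38.4 ≈ 0.401.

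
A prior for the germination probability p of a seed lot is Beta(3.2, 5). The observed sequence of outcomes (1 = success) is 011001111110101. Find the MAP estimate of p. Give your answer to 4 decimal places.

Prior: Beta(3.2, 5).
Data: 10 successes in 15 trials (from the sequence). The binomial likelihood contributes p^10(1−p)^5, so the posterior is Beta(3.2+10, 5+5) = Beta(13.2, 10).
For Beta(a, b) with a, b > 1 the mode is (a−1)/(a+b−2) = 12.2/21.2 ≈ 0.5755.

p̂_MAP = 0.5755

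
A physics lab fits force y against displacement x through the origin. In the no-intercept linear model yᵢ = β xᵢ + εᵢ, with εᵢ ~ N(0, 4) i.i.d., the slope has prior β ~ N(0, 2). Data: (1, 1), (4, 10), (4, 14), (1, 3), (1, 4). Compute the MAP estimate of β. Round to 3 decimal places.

β̂_MAP = 2.811

log p(β | y) = −Σ(yᵢ − βxᵢ)²/(2·4) − β²/(2·2) + const.
Setting the derivative to zero: Σxᵢ(yᵢ − βxᵢ)/4 − β/2 = 0, so β = Σxᵢyᵢ / (Σxᵢ² + σ²/τ²).
Σxᵢyᵢ = 1·1 + 4·10 + 4·14 + 1·3 + 1·4 = 104; Σxᵢ² = 35; σ²/τ² = 2.
β̂_MAP = 104 / (35 + 2) = 104/37 ≈ 2.811.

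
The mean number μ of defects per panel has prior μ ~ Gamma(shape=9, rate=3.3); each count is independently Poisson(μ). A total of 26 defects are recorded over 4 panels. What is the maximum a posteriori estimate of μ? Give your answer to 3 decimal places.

Σxᵢ = 26, n = 4.
Posterior ∝ μ^8e^(−3.3μ) · μ^26e^(−4μ) = μ^34e^(−7.3μ), i.e. Gamma(shape=35, rate=7.3).
The mode of a Gamma(a, b) with a ≥ 1 (shape–rate) is (a−1)/b = 34/7.3 ≈ 4.658.

μ̂_MAP = 4.658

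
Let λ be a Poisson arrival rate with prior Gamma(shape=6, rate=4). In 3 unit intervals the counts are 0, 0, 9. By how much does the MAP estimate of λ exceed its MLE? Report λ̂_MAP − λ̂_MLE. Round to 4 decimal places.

MAP − MLE = -1.0000

Σxᵢ = 9. Posterior is Gamma(15, 7); MAP = (15−1)/7 = 14/7 ≈ 2.00000.
MLE = x̄ = 9/3 ≈ 3.00000.
Difference = 14/7 − 9/3 = -1 ≈ -1.0000.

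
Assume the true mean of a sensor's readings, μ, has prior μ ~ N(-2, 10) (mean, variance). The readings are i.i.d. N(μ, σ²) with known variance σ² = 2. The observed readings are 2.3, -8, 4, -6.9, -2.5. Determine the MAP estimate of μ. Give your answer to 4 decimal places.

μ̂_MAP = -2.2115

n = 5; x̄ = (2.3 + (-8) + 4 + (-6.9) + (-2.5))/5 = -11.1/5 = -2.22.
For a Normal prior and Normal likelihood with known variance, the posterior is Normal; its mode equals its mean, the precision-weighted average.
Prior precision 1/σ₀² = 1/10 = 0.1; data precision n/σ² = 5/2 = 2.5.
μ̂ = (0.1·(-2) + 2.5·(-2.22)) / (0.1 + 2.5) = (-5.75)/2.6 = -115/52 ≈ -2.2115.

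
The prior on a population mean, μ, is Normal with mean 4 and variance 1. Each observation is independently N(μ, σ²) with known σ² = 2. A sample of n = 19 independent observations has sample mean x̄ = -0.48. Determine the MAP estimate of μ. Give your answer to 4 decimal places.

μ̂_MAP = -0.0533

n = 19, x̄ = -0.48.
For a Normal prior and Normal likelihood with known variance, the posterior is Normal; its mode equals its mean, the precision-weighted average.
Prior precision 1/σ₀² = 1/1 = 1; data precision n/σ² = 19/2 = 9.5.
μ̂ = (1·4 + 9.5·(-0.48)) / (1 + 9.5) = (-0.56)/10.5 = -4/75 ≈ -0.0533.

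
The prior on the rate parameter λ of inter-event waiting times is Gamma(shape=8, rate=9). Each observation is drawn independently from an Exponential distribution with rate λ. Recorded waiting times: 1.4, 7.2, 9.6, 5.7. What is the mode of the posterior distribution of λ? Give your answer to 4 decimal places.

The Exponential(rate=λ) likelihood is ∝ λ^n e^(−λΣtᵢ). Here n = 4 and Σtᵢ = 1.4 + 7.2 + 9.6 + 5.7 = 23.9.
Posterior ∝ λ^7e^(−9λ) · λ^4e^(−23.9λ) = λ^11e^(−32.9λ), i.e. Gamma(12, 32.9).
Mode = (a−1)/b = 11/32.9 ≈ 0.3343.

λ̂_MAP = 0.3343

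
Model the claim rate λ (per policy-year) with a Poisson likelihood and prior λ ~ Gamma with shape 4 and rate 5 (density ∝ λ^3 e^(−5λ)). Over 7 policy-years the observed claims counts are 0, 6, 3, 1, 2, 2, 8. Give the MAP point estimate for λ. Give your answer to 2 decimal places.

Σxᵢ = 0+6+3+1+2+2+8 = 22, with n = 7.
Posterior ∝ λ^3e^(−5λ) · λ^22e^(−7λ) = λ^25e^(−12λ), i.e. Gamma(shape=26, rate=12).
The mode of a Gamma(a, b) with a ≥ 1 (shape–rate) is (a−1)/b = 25/12 ≈ 2.08.

λ̂_MAP = 2.08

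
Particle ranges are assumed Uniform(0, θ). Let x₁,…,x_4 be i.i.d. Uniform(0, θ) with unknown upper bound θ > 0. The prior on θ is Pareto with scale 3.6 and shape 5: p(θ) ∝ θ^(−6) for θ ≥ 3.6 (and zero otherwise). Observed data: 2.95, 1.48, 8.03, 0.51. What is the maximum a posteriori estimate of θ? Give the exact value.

θ̂_MAP = 8.03

The Uniform(0, θ) likelihood is θ^(−n) for θ ≥ max(xᵢ), zero otherwise. Here max(xᵢ) = 8.03.
Posterior ∝ θ^(−6) · θ^(−4) = θ^(−10) on θ ≥ max(3.6, 8.03) = 8.03.
This density is strictly decreasing in θ, so the posterior mode lies at the lower boundary of the support.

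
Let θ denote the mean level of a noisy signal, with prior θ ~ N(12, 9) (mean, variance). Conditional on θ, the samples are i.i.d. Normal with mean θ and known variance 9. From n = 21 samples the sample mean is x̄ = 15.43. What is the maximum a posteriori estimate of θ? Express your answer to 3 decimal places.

θ̂_MAP = 15.274

n = 21, x̄ = 15.43.
For a Normal prior and Normal likelihood with known variance, the posterior is Normal; its mode equals its mean, the precision-weighted average.
Prior precision 1/σ₀² = 1/9; data precision n/σ² = 21/9 = 7/3.
θ̂ = ((1/9)·12 + (7/3)·15.43) / (1/9 + 7/3) = (11201/300)/(22/9) = 33603/2200 ≈ 15.274.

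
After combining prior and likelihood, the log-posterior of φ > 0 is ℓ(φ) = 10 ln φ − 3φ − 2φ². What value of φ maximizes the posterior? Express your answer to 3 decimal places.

ℓ'(φ) = 10/φ − 3 − 4φ. Setting this to zero and multiplying by φ: 4φ² + 3φ − 10 = 0.
φ = (−3 + √(3² + 4·4·10)) / (2·4) = (−3 + √169) / 8 = (−3 + 13)/8 = 5/4.
ℓ''(φ) = −10/φ² − 4 < 0, confirming a maximum.

φ̂_MAP = 1.250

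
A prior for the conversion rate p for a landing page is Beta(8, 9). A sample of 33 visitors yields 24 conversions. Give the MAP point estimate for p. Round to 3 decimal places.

Prior: Beta(8, 9).
Data: 24 successes in 33 trials. The binomial likelihood contributes p^24(1−p)^9, so the posterior is Beta(8+24, 9+9) = Beta(32, 18).
For Beta(a, b) with a, b > 1 the mode is (a−1)/(a+b−2) = 31/48 ≈ 0.646.

p̂_MAP = 0.646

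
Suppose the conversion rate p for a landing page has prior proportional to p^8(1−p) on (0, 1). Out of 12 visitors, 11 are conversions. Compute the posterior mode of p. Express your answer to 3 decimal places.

p̂_MAP = 0.905

The prior density ∝ p^8(1−p)^1 is the kernel of Beta(9, 2).
Data: 11 successes in 12 trials. The binomial likelihood contributes p^11(1−p)^1, so the posterior is Beta(9+11, 2+1) = Beta(20, 3).
For Beta(a, b) with a, b > 1 the mode is (a−1)/(a+b−2) = 19/21 ≈ 0.905.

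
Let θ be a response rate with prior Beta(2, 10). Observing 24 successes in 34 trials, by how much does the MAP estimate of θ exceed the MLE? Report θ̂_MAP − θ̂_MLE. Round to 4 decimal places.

MAP − MLE = -0.1377

Posterior is Beta(26, 20); MAP = (26−1)/(46−2) = 25/44 ≈ 0.56818.
MLE ignores the prior: θ̂_MLE = k/n = 24/34 ≈ 0.70588.
Difference = 25/44 − 24/34 = -103/748 ≈ -0.1377.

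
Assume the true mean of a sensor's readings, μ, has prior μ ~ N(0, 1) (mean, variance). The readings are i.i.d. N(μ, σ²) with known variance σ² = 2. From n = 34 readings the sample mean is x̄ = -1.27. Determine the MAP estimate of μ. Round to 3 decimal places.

n = 34, x̄ = -1.27.
For a Normal prior and Normal likelihood with known variance, the posterior is Normal; its mode equals its mean, the precision-weighted average.
Prior precision 1/σ₀² = 1/1 = 1; data precision n/σ² = 34/2 = 17.
μ̂ = (1·0 + 17·(-1.27)) / (1 + 17) = (-21.59)/18 = -2159/1800 ≈ -1.199.

μ̂_MAP = -1.199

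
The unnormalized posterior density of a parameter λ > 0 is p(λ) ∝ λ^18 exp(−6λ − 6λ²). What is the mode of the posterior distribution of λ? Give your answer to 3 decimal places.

λ̂_MAP = 1.000

ℓ'(λ) = 18/λ − 6 − 12λ. Setting this to zero and multiplying by λ: 12λ² + 6λ − 18 = 0.
λ = (−6 + √(6² + 4·12·18)) / (2·12) = (−6 + √900) / 24 = (−6 + 30)/24 = 1.
ℓ''(λ) = −18/λ² − 12 < 0, confirming a maximum.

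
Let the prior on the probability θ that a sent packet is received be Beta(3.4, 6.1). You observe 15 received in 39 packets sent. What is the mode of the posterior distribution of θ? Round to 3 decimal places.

Prior: Beta(3.4, 6.1).
Data: 15 successes in 39 trials. The binomial likelihood contributes θ^15(1−θ)^24, so the posterior is Beta(3.4+15, 6.1+24) = Beta(18.4, 30.1).
For Beta(a, b) with a, b > 1 the mode is (a−1)/(a+b−2) = 17.4/46.5 ≈ 0.374.

θ̂_MAP = 0.374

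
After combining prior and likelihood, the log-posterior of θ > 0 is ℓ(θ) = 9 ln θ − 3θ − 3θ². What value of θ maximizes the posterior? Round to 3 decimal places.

ℓ'(θ) = 9/θ − 3 − 6θ. Setting this to zero and multiplying by θ: 6θ² + 3θ − 9 = 0.
θ = (−3 + √(3² + 4·6·9)) / (2·6) = (−3 + √225) / 12 = (−3 + 15)/12 = 1.
ℓ''(θ) = −9/θ² − 6 < 0, confirming a maximum.

θ̂_MAP = 1.000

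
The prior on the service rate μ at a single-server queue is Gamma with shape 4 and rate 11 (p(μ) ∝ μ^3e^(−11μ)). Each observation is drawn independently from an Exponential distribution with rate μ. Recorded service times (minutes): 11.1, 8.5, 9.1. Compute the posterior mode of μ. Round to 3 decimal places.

The Exponential(rate=μ) likelihood is ∝ μ^n e^(−μΣtᵢ). Here n = 3 and Σtᵢ = 11.1 + 8.5 + 9.1 = 28.7.
Posterior ∝ μ^3e^(−11μ) · μ^3e^(−28.7μ) = μ^6e^(−39.7μ), i.e. Gamma(7, 39.7).
Mode = (a−1)/b = 6/39.7 ≈ 0.151.

μ̂_MAP = 0.151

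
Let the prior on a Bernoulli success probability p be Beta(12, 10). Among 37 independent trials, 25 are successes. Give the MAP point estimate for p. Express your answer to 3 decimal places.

p̂_MAP = 0.632

Prior: Beta(12, 10).
Data: 25 successes in 37 trials. The binomial likelihood contributes p^25(1−p)^12, so the posterior is Beta(12+25, 10+12) = Beta(37, 22).
For Beta(a, b) with a, b > 1 the mode is (a−1)/(a+b−2) = 36/57 ≈ 0.632.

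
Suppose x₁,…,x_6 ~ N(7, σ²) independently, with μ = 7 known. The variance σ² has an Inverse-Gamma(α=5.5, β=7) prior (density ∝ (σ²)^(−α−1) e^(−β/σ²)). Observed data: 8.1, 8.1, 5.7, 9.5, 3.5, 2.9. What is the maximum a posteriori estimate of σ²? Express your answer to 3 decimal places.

Sum of squared deviations about the known mean: SS = (8.1−7)² + (8.1−7)² + (5.7−7)² + (9.5−7)² + (3.5−7)² + (2.9−7)² = 39.42.
The Normal likelihood contributes (σ²)^(−n/2) exp(−SS/(2σ²)), so the posterior is Inverse-Gamma(α + n/2, β + SS/2) = Inverse-Gamma(8.5, 26.71).
The mode of Inverse-Gamma(a, b) is b/(a+1) = 26.71/9.5 ≈ 2.812.

σ̂²_MAP = 2.812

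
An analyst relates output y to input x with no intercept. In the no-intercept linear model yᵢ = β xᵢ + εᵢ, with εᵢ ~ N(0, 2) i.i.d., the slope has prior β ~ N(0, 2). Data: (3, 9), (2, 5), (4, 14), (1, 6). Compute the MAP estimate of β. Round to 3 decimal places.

log p(β | y) = −Σ(yᵢ − βxᵢ)²/(2·2) − β²/(2·2) + const.
Setting the derivative to zero: Σxᵢ(yᵢ − βxᵢ)/2 − β/2 = 0, so β = Σxᵢyᵢ / (Σxᵢ² + σ²/τ²).
Σxᵢyᵢ = 3·9 + 2·5 + 4·14 + 1·6 = 99; Σxᵢ² = 30; σ²/τ² = 1.
β̂_MAP = 99 / (30 + 1) = 99/31 ≈ 3.194.

β̂_MAP = 3.194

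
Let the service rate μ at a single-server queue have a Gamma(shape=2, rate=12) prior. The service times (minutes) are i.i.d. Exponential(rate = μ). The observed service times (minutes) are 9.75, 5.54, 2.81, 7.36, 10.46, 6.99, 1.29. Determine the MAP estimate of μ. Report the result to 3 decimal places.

The Exponential(rate=μ) likelihood is ∝ μ^n e^(−μΣtᵢ). Here n = 7 and Σtᵢ = 9.75 + 5.54 + 2.81 + 7.36 + 10.46 + 6.99 + 1.29 = 44.20.
Posterior ∝ μe^(−12μ) · μ^7e^(−44.20μ) = μ^8e^(−56.20μ), i.e. Gamma(9, 56.20).
Mode = (a−1)/b = 8/56.20 ≈ 0.142.

μ̂_MAP = 0.142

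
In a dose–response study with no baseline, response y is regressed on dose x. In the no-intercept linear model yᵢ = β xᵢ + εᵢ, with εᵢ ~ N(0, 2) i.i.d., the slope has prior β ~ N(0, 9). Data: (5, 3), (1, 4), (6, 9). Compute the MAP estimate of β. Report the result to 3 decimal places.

log p(β | y) = −Σ(yᵢ − βxᵢ)²/(2·2) − β²/(2·9) + const.
Setting the derivative to zero: Σxᵢ(yᵢ − βxᵢ)/2 − β/9 = 0, so β = Σxᵢyᵢ / (Σxᵢ² + σ²/τ²).
Σxᵢyᵢ = 5·3 + 1·4 + 6·9 = 73; Σxᵢ² = 62; σ²/τ² = 2/9.
β̂_MAP = 73 / (62 + 2/9) = 73/(560/9) = 657/560 ≈ 1.173.

β̂_MAP = 1.173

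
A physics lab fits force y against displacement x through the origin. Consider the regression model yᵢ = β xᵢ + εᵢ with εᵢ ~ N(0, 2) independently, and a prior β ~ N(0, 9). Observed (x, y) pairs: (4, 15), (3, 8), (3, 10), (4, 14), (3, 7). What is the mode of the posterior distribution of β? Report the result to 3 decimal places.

log p(β | y) = −Σ(yᵢ − βxᵢ)²/(2·2) − β²/(2·9) + const.
Setting the derivative to zero: Σxᵢ(yᵢ − βxᵢ)/2 − β/9 = 0, so β = Σxᵢyᵢ / (Σxᵢ² + σ²/τ²).
Σxᵢyᵢ = 4·15 + 3·8 + 3·10 + 4·14 + 3·7 = 191; Σxᵢ² = 59; σ²/τ² = 2/9.
β̂_MAP = 191 / (59 + 2/9) = 191/(533/9) = 1719/533 ≈ 3.225.

β̂_MAP = 3.225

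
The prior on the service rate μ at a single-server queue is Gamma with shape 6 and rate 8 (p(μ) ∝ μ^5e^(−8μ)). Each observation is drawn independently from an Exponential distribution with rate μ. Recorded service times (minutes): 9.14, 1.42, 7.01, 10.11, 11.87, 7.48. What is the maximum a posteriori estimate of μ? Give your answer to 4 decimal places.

The Exponential(rate=μ) likelihood is ∝ μ^n e^(−μΣtᵢ). Here n = 6 and Σtᵢ = 9.14 + 1.42 + 7.01 + 10.11 + 11.87 + 7.48 = 47.03.
Posterior ∝ μ^5e^(−8μ) · μ^6e^(−47.03μ) = μ^11e^(−55.03μ), i.e. Gamma(12, 55.03).
Mode = (a−1)/b = 11/55.03 ≈ 0.1999.

μ̂_MAP = 0.1999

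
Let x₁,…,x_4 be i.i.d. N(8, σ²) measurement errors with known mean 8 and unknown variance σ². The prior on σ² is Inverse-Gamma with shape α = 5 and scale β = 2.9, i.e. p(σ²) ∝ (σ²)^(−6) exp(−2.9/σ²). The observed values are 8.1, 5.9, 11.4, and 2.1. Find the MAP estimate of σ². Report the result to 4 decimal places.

Sum of squared deviations about the known mean: SS = (8.1−8)² + (5.9−8)² + (11.4−8)² + (2.1−8)² = 50.79.
The Normal likelihood contributes (σ²)^(−n/2) exp(−SS/(2σ²)), so the posterior is Inverse-Gamma(α + n/2, β + SS/2) = Inverse-Gamma(7, 28.295).
The mode of Inverse-Gamma(a, b) is b/(a+1) = 28.295/8 ≈ 3.5369.

σ̂²_MAP = 3.5369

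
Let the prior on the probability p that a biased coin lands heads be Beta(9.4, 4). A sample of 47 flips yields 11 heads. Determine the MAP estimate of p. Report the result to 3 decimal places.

Prior: Beta(9.4, 4).
Data: 11 successes in 47 trials. The binomial likelihood contributes p^11(1−p)^36, so the posterior is Beta(9.4+11, 4+36) = Beta(20.4, 40).
For Beta(a, b) with a, b > 1 the mode is (a−1)/(a+b−2) = 19.4/58.4 ≈ 0.332.

p̂_MAP = 0.332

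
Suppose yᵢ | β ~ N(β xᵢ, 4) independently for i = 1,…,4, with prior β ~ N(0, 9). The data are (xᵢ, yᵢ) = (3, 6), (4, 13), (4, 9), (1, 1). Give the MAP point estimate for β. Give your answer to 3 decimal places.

β̂_MAP = 2.521

log p(β | y) = −Σ(yᵢ − βxᵢ)²/(2·4) − β²/(2·9) + const.
Setting the derivative to zero: Σxᵢ(yᵢ − βxᵢ)/4 − β/9 = 0, so β = Σxᵢyᵢ / (Σxᵢ² + σ²/τ²).
Σxᵢyᵢ = 3·6 + 4·13 + 4·9 + 1·1 = 107; Σxᵢ² = 42; σ²/τ² = 4/9.
β̂_MAP = 107 / (42 + 4/9) = 107/(382/9) = 963/382 ≈ 2.521.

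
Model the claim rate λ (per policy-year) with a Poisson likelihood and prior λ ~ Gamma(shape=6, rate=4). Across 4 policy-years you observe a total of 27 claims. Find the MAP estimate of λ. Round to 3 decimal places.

λ̂_MAP = 4.000

Σxᵢ = 27, n = 4.
Posterior ∝ λ^5e^(−4λ) · λ^27e^(−4λ) = λ^32e^(−8λ), i.e. Gamma(shape=33, rate=8).
The mode of a Gamma(a, b) with a ≥ 1 (shape–rate) is (a−1)/b = 32/8 ≈ 4.000.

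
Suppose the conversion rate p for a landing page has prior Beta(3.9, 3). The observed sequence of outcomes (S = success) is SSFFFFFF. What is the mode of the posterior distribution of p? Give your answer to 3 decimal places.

Prior: Beta(3.9, 3).
Data: 2 successes in 8 trials (from the sequence). The binomial likelihood contributes p^2(1−p)^6, so the posterior is Beta(3.9+2, 3+6) = Beta(5.9, 9).
For Beta(a, b) with a, b > 1 the mode is (a−1)/(a+b−2) = 4.9/12.9 ≈ 0.380.

p̂_MAP = 0.380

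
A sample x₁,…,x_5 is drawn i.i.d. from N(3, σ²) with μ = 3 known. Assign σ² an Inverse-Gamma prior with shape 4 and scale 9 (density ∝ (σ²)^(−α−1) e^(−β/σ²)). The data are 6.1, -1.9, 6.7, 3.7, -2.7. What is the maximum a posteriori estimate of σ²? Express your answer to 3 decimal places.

Sum of squared deviations about the known mean: SS = (6.1−3)² + (-1.9−3)² + (6.7−3)² + (3.7−3)² + (-2.7−3)² = 80.29.
The Normal likelihood contributes (σ²)^(−n/2) exp(−SS/(2σ²)), so the posterior is Inverse-Gamma(α + n/2, β + SS/2) = Inverse-Gamma(6.5, 49.145).
The mode of Inverse-Gamma(a, b) is b/(a+1) = 49.145/7.5 ≈ 6.553.

σ̂²_MAP = 6.553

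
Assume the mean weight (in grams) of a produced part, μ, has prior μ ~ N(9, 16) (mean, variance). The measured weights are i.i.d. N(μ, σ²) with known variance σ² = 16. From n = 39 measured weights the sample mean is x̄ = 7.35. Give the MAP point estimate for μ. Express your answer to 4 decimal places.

μ̂_MAP = 7.3913

n = 39, x̄ = 7.35.
For a Normal prior and Normal likelihood with known variance, the posterior is Normal; its mode equals its mean, the precision-weighted average.
Prior precision 1/σ₀² = 1/16 = 0.0625; data precision n/σ² = 39/16 = 2.4375.
μ̂ = (0.0625·9 + 2.4375·7.35) / (0.0625 + 2.4375) = 18.478125/2.5 = 7.39125 ≈ 7.3913.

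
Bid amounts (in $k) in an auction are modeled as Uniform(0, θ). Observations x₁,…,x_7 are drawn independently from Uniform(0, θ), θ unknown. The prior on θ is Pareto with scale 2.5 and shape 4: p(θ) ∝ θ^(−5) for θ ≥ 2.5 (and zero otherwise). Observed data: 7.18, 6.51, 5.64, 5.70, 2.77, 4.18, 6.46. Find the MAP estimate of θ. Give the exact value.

θ̂_MAP = 7.18

The Uniform(0, θ) likelihood is θ^(−n) for θ ≥ max(xᵢ), zero otherwise. Here max(xᵢ) = 7.18.
Posterior ∝ θ^(−5) · θ^(−7) = θ^(−12) on θ ≥ max(2.5, 7.18) = 7.18.
This density is strictly decreasing in θ, so the posterior mode lies at the lower boundary of the support.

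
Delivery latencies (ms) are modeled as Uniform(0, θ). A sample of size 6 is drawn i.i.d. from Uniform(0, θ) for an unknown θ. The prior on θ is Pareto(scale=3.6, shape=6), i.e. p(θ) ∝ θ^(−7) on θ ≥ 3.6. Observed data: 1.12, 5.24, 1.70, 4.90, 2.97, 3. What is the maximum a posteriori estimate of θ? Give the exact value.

θ̂_MAP = 5.24

The Uniform(0, θ) likelihood is θ^(−n) for θ ≥ max(xᵢ), zero otherwise. Here max(xᵢ) = 5.24.
Posterior ∝ θ^(−7) · θ^(−6) = θ^(−13) on θ ≥ max(3.6, 5.24) = 5.24.
This density is strictly decreasing in θ, so the posterior mode lies at the lower boundary of the support.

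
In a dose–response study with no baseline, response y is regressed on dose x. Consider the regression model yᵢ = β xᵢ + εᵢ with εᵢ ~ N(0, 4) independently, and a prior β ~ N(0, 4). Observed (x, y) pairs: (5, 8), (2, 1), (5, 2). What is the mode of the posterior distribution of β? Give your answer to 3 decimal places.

log p(β | y) = −Σ(yᵢ − βxᵢ)²/(2·4) − β²/(2·4) + const.
Setting the derivative to zero: Σxᵢ(yᵢ − βxᵢ)/4 − β/4 = 0, so β = Σxᵢyᵢ / (Σxᵢ² + σ²/τ²).
Σxᵢyᵢ = 5·8 + 2·1 + 5·2 = 52; Σxᵢ² = 54; σ²/τ² = 1.
β̂_MAP = 52 / (54 + 1) = 52/55 ≈ 0.945.

β̂_MAP = 0.945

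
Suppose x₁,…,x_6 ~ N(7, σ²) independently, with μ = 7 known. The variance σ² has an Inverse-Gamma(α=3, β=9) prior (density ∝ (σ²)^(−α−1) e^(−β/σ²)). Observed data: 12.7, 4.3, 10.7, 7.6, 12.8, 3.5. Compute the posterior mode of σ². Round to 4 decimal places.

σ̂²_MAP = 8.4086

Sum of squared deviations about the known mean: SS = (12.7−7)² + (4.3−7)² + (10.7−7)² + (7.6−7)² + (12.8−7)² + (3.5−7)² = 99.72.
The Normal likelihood contributes (σ²)^(−n/2) exp(−SS/(2σ²)), so the posterior is Inverse-Gamma(α + n/2, β + SS/2) = Inverse-Gamma(6, 58.86).
The mode of Inverse-Gamma(a, b) is b/(a+1) = 58.86/7 ≈ 8.4086.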